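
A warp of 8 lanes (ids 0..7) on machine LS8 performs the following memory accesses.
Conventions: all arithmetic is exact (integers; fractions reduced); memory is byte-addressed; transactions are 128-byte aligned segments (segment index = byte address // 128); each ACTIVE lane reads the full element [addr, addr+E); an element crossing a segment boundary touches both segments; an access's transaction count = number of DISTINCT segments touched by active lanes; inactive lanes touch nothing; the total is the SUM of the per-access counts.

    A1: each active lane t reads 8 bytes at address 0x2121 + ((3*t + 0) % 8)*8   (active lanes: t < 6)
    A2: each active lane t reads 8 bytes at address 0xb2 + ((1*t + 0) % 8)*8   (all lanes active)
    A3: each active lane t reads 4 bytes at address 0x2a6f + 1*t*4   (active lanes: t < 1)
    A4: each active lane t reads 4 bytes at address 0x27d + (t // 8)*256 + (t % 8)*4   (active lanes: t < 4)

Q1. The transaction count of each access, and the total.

A1: 1 transaction
A2: 1 transaction
A3: 1 transaction
A4: 2 transactions

Answer: 1,1,1,2; total 5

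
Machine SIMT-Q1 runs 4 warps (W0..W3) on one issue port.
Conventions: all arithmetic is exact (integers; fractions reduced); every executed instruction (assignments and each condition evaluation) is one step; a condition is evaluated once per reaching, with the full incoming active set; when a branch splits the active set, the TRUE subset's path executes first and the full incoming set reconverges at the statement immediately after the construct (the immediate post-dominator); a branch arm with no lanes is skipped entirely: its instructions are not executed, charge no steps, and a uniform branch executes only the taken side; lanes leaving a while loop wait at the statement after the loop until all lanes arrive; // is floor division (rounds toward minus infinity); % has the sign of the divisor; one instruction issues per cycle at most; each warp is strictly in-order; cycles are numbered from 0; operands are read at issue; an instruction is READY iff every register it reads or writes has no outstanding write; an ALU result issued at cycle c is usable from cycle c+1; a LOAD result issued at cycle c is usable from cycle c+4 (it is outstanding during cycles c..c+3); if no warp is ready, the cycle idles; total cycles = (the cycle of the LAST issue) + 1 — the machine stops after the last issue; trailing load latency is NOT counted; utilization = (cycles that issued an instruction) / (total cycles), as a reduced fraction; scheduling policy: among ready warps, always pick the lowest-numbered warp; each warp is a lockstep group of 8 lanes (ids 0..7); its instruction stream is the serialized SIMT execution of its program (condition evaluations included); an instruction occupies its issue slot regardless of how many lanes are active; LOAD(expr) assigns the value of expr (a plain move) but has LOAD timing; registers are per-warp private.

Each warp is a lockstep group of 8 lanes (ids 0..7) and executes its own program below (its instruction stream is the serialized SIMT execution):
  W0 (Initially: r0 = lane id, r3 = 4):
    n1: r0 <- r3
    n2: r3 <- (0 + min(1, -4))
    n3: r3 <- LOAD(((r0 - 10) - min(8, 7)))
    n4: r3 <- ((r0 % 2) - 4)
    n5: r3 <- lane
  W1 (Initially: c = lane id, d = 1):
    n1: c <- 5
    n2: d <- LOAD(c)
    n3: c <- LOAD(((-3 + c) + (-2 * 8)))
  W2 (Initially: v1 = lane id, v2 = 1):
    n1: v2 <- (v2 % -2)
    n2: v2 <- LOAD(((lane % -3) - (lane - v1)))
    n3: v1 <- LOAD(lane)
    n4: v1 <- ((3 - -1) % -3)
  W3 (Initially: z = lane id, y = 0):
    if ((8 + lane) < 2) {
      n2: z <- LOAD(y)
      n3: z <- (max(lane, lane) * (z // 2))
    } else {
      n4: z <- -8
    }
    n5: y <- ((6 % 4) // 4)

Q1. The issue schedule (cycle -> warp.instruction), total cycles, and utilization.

cycle 0: W0.I0
cycle 1: W0.I1
cycle 2: W0.I2
cycle 3: W1.I0
cycle 4: W1.I1
cycle 5: W1.I2
cycle 6: W0.I3
cycle 7: W0.I4
cycle 8: W2.I0
cycle 9: W2.I1
cycle 10: W2.I2
cycle 11: W3.I0
cycle 12: W3.I1
cycle 13: W3.I2
cycle 14: W2.I3

Answer: 15 cycles, utilization 1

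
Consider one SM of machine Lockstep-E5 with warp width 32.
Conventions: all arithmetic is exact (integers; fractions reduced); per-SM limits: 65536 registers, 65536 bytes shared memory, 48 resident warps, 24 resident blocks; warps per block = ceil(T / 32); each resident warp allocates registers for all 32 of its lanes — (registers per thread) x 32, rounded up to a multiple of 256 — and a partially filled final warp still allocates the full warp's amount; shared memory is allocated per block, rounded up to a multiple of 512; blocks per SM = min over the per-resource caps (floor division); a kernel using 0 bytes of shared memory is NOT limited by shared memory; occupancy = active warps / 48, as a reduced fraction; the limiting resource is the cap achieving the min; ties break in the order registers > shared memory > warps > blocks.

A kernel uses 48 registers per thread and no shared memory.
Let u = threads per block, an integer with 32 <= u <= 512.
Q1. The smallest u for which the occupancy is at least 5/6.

Answer: u = 33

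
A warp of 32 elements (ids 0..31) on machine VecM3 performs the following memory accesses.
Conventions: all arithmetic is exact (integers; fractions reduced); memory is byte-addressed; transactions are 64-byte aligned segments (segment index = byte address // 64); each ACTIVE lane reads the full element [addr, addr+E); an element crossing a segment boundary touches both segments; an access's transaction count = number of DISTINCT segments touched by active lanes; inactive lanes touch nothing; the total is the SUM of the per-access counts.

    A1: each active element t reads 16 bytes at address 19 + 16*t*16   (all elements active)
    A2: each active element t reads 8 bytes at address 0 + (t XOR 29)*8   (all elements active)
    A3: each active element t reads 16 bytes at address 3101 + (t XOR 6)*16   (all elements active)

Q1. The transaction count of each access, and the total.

A1: 32 transactions
A2: 4 transactions
A3: 9 transactions

Answer: 32,4,9; total 45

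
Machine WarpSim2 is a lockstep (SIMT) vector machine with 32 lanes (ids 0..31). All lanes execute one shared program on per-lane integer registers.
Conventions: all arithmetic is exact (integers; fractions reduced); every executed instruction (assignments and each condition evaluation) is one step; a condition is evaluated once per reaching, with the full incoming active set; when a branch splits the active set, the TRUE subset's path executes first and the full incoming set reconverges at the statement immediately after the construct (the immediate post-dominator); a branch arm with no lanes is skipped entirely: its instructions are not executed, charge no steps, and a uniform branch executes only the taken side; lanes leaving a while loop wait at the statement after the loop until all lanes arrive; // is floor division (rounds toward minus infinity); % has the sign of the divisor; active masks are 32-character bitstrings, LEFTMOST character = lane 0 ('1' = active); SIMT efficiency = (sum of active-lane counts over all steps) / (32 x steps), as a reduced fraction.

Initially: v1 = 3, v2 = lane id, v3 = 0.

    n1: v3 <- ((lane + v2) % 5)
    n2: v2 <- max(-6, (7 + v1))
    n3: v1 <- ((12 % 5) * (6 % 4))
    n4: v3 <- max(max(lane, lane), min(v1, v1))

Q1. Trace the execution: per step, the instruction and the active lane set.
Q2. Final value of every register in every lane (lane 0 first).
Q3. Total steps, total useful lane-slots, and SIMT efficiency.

step 0: v3 <- ((lane + v2) % 5)      11111111111111111111111111111111
step 1: v2 <- max(-6, (7 + v1))      11111111111111111111111111111111
step 2: v1 <- ((12 % 5) * (6 % 4))   11111111111111111111111111111111
step 3: v3 <- max(max(lane, lane), min(v1, v1)) 11111111111111111111111111111111

Answer: 4 steps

v1: 4,4,4,4,4,4,4,4,4,4,4,4,4,4,4,4,4,4,4,4,4,4,4,4,4,4,4,4,4,4,4,4
v2: 10,10,10,10,10,10,10,10,10,10,10,10,10,10,10,10,10,10,10,10,10,10,10,10,10,10,10,10,10,10,10,10
v3: 4,4,4,4,4,5,6,7,8,9,10,11,12,13,14,15,16,17,18,19,20,21,22,23,24,25,26,27,28,29,30,31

steps = 4; useful = 128; efficiency = 128/128 = 1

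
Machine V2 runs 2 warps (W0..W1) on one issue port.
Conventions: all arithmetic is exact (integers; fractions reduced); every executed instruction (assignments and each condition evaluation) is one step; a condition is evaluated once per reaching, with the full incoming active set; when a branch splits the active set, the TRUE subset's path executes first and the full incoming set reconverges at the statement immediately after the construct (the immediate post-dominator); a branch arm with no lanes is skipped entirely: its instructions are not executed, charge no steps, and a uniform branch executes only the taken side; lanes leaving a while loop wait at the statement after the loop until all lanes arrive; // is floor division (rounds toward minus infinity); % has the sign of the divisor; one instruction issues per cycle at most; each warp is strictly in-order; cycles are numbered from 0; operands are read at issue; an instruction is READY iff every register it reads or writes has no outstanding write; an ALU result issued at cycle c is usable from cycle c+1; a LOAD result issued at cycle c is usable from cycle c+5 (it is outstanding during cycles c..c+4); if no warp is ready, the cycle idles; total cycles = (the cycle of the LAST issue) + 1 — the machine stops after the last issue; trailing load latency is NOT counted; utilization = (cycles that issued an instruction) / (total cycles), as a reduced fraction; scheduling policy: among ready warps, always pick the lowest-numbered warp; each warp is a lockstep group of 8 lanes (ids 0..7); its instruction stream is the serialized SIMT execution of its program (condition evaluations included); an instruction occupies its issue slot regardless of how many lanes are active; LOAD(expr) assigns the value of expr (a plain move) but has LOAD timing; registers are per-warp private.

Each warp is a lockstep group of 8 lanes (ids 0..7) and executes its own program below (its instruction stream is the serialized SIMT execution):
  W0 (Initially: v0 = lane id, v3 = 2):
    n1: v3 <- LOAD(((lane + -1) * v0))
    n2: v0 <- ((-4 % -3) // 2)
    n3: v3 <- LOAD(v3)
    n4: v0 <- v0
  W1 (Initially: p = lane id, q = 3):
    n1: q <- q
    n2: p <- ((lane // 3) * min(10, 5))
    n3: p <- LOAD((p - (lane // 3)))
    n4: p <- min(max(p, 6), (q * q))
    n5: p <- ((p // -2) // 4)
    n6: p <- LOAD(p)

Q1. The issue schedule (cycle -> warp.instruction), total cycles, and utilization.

cycle 0: W0.I0
cycle 1: W0.I1
cycle 2: W1.I0
cycle 3: W1.I1
cycle 4: W1.I2
cycle 5: W0.I2
cycle 6: W0.I3
cycle 7: idle
cycle 8: idle
cycle 9: W1.I3
cycle 10: W1.I4
cycle 11: W1.I5

Answer: 12 cycles, utilization 5/6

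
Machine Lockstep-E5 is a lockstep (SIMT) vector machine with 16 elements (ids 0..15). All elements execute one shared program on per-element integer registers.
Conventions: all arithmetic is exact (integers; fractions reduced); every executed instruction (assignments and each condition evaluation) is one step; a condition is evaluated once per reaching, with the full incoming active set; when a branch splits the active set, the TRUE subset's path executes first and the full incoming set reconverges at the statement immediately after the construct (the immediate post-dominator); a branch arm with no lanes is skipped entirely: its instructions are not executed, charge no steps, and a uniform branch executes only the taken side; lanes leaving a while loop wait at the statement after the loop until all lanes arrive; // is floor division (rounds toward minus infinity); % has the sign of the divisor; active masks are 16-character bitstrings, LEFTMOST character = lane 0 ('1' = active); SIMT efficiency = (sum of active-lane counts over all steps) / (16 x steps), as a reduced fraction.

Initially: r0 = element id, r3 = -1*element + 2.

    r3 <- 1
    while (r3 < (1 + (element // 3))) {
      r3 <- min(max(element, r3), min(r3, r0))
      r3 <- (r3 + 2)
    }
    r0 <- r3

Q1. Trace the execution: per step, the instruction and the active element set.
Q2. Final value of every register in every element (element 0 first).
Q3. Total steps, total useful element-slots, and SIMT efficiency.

step 0: r3 <- 1                      1111111111111111
step 1: eval (r3 < (1 + (element // 3))) 1111111111111111
step 2: r3 <- min(max(element, r3), min(r3, r0)) 0001111111111111
step 3: r3 <- (r3 + 2)               0001111111111111
step 4: eval (r3 < (1 + (element // 3))) 0001111111111111
step 5: r3 <- min(max(element, r3), min(r3, r0)) 0000000001111111
step 6: r3 <- (r3 + 2)               0000000001111111
step 7: eval (r3 < (1 + (element // 3))) 0000000001111111
step 8: r3 <- min(max(element, r3), min(r3, r0)) 0000000000000001
step 9: r3 <- (r3 + 2)               0000000000000001
step 10: eval (r3 < (1 + (element // 3))) 0000000000000001
step 11: r0 <- r3                     1111111111111111

Answer: 12 steps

r0: 1,1,1,3,3,3,3,3,3,5,5,5,5,5,5,7
r3: 1,1,1,3,3,3,3,3,3,5,5,5,5,5,5,7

steps = 12; useful = 111; efficiency = 111/192 = 37/64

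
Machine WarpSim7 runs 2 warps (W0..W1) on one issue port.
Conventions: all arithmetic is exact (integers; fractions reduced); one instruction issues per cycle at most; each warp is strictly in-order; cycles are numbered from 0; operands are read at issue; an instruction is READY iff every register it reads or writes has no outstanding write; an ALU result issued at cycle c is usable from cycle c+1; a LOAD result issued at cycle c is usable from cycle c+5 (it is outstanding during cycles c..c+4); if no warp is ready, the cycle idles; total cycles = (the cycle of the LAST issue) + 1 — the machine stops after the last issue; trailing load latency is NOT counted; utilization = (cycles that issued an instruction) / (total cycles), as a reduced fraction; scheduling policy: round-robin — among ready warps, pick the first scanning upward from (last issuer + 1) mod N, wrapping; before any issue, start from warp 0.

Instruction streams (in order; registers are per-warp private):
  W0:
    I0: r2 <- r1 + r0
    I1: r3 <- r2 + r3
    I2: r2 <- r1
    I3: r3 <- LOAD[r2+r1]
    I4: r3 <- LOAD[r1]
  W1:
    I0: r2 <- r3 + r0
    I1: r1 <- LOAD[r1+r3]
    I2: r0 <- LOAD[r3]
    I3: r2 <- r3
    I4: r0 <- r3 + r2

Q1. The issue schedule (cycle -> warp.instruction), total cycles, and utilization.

cycle 0: W0.I0
cycle 1: W1.I0
cycle 2: W0.I1
cycle 3: W1.I1
cycle 4: W0.I2
cycle 5: W1.I2
cycle 6: W0.I3
cycle 7: W1.I3
cycle 8: idle
cycle 9: idle
cycle 10: W1.I4
cycle 11: W0.I4

Answer: 12 cycles, utilization 5/6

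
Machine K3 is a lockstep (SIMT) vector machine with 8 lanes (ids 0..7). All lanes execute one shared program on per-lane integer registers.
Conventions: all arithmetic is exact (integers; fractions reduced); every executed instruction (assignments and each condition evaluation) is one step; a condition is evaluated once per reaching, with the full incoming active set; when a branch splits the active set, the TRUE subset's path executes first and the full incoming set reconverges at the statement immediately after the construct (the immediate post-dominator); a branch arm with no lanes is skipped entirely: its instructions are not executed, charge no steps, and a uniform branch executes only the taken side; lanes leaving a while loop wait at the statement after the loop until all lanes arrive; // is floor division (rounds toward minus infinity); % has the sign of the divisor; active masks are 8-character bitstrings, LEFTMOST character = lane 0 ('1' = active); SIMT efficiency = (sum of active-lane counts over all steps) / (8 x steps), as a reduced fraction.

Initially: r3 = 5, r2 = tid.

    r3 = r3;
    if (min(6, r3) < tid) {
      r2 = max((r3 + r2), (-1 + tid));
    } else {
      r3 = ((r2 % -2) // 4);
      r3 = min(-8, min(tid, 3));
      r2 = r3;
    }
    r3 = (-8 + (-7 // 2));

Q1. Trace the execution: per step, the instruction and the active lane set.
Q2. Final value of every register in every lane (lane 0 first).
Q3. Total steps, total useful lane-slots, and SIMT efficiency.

step 0: r3 <- r3                     11111111
step 1: eval (min(6, r3) < tid)      11111111
step 2: r2 <- max((r3 + r2), (-1 + tid)) 00000011
step 3: r3 <- ((r2 % -2) // 4)       11111100
step 4: r3 <- min(-8, min(tid, 3))   11111100
step 5: r2 <- r3                     11111100
step 6: r3 <- (-8 + (-7 // 2))       11111111

Answer: 7 steps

r3: -12,-12,-12,-12,-12,-12,-12,-12
r2: -8,-8,-8,-8,-8,-8,11,12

steps = 7; useful = 44; efficiency = 44/56 = 11/14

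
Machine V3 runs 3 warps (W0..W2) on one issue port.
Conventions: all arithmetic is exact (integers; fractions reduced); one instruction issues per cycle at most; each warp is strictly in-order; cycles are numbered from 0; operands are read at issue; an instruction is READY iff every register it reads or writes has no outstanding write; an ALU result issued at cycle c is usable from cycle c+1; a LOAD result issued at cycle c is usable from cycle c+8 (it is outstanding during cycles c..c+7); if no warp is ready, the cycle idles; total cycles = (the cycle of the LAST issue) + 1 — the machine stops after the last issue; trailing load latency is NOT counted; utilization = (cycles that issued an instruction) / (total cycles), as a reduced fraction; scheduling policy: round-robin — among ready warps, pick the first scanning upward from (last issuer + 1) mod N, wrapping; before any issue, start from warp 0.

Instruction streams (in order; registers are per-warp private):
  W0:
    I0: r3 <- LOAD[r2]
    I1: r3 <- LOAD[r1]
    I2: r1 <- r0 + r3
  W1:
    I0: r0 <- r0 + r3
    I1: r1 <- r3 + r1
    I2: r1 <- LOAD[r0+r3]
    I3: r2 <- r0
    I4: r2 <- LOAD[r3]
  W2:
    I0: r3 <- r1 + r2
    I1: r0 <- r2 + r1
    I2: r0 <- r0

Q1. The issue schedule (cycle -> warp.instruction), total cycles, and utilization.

cycle 0: W0.I0
cycle 1: W1.I0
cycle 2: W2.I0
cycle 3: W1.I1
cycle 4: W2.I1
cycle 5: W1.I2
cycle 6: W2.I2
cycle 7: W1.I3
cycle 8: W0.I1
cycle 9: W1.I4
cycle 10: idle
cycle 11: idle
cycle 12: idle
cycle 13: idle
cycle 14: idle
cycle 15: idle
cycle 16: W0.I2

Answer: 17 cycles, utilization 11/17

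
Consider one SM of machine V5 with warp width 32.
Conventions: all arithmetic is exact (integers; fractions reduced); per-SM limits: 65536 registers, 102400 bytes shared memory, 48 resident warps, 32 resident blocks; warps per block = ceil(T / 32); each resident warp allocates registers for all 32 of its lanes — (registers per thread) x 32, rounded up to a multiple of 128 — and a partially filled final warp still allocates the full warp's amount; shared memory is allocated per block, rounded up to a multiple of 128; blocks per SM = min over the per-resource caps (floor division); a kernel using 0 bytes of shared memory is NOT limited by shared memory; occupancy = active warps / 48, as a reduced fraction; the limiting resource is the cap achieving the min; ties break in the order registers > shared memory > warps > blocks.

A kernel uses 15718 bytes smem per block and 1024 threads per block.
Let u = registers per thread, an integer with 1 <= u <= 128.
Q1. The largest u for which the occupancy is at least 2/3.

Answer: u = 64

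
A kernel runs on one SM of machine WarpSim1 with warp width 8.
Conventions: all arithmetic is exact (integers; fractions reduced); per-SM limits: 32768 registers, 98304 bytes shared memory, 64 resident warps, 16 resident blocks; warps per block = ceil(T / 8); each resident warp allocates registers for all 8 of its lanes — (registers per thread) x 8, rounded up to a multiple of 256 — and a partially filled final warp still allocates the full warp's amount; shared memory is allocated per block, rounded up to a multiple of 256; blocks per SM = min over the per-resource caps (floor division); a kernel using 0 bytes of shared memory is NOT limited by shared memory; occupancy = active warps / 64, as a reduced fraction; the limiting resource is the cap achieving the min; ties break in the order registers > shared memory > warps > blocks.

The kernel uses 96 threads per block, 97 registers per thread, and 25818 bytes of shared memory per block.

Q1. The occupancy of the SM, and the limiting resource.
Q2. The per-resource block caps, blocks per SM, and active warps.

Answer: occupancy 3/8, limited by registers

registers: 2 blocks
shared memory: 3 blocks
warps: 5 blocks
blocks: 16 blocks

Answer: 2 blocks, 24 active warps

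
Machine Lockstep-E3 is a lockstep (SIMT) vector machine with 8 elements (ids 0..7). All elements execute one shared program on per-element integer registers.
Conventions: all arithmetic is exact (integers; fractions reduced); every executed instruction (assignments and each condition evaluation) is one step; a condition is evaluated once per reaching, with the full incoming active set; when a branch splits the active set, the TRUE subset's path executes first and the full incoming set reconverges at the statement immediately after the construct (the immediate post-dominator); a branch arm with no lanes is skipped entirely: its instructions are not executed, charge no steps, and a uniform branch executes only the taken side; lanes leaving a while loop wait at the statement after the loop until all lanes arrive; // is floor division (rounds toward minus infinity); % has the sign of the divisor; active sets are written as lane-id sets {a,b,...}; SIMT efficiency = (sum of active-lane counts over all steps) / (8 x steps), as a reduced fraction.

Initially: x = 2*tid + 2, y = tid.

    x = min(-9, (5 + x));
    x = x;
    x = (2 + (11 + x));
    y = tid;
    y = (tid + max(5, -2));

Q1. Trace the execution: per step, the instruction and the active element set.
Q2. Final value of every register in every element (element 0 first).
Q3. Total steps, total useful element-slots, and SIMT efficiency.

step 0: x <- min(-9, (5 + x))        {0,1,2,3,4,5,6,7}
step 1: x <- x                       {0,1,2,3,4,5,6,7}
step 2: x <- (2 + (11 + x))          {0,1,2,3,4,5,6,7}
step 3: y <- tid                     {0,1,2,3,4,5,6,7}
step 4: y <- (tid + max(5, -2))      {0,1,2,3,4,5,6,7}

Answer: 5 steps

x: 4,4,4,4,4,4,4,4
y: 5,6,7,8,9,10,11,12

steps = 5; useful = 40; efficiency = 40/40 = 1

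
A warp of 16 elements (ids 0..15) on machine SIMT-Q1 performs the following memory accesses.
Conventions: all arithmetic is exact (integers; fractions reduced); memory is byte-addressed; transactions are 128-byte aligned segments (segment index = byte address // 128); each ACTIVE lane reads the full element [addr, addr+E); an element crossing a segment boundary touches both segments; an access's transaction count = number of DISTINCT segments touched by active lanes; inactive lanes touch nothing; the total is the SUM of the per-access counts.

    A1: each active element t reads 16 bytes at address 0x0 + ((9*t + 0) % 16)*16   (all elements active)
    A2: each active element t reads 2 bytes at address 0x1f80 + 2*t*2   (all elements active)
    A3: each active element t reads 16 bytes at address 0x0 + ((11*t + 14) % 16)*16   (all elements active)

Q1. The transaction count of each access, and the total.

A1: 2 transactions
A2: 1 transaction
A3: 2 transactions

Answer: 2,1,2; total 5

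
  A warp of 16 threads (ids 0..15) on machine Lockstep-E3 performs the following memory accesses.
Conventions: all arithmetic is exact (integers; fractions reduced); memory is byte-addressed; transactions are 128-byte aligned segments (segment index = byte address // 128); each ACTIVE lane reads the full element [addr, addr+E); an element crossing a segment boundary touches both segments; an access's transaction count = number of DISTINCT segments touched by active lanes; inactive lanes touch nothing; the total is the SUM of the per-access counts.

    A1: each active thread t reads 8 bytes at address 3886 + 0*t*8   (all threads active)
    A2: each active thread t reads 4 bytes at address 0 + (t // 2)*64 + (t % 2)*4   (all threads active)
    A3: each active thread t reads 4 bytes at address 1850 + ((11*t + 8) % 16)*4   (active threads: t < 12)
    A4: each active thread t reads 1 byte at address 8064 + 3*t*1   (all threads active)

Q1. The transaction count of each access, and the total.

A1: 1 transaction
A2: 4 transactions
A3: 1 transaction
A4: 1 transaction

Answer: 1,4,1,1; total 7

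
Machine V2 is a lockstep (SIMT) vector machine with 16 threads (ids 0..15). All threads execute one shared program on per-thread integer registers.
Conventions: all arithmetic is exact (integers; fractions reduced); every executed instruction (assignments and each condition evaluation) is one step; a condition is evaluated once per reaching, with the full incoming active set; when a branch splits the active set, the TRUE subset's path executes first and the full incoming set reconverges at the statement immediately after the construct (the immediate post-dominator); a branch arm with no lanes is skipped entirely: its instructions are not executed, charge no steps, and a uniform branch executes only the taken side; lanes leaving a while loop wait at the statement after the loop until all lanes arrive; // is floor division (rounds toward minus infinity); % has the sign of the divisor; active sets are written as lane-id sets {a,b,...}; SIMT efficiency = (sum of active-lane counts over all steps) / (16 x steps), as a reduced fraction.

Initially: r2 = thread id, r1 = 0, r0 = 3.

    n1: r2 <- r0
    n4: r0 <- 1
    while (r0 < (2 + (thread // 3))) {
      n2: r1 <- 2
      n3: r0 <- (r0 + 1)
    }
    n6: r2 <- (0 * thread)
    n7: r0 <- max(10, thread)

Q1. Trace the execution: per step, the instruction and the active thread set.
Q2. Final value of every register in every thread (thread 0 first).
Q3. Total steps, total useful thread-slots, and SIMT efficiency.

step 0: r2 <- r0                     {0,1,2,3,4,5,6,7,8,9,10,11,12,13,14,15}
step 1: r0 <- 1                      {0,1,2,3,4,5,6,7,8,9,10,11,12,13,14,15}
step 2: eval (r0 < (2 + (thread // 3))) {0,1,2,3,4,5,6,7,8,9,10,11,12,13,14,15}
step 3: r1 <- 2                      {0,1,2,3,4,5,6,7,8,9,10,11,12,13,14,15}
step 4: r0 <- (r0 + 1)               {0,1,2,3,4,5,6,7,8,9,10,11,12,13,14,15}
step 5: eval (r0 < (2 + (thread // 3))) {0,1,2,3,4,5,6,7,8,9,10,11,12,13,14,15}
step 6: r1 <- 2                      {3,4,5,6,7,8,9,10,11,12,13,14,15}
step 7: r0 <- (r0 + 1)               {3,4,5,6,7,8,9,10,11,12,13,14,15}
step 8: eval (r0 < (2 + (thread // 3))) {3,4,5,6,7,8,9,10,11,12,13,14,15}
step 9: r1 <- 2                      {6,7,8,9,10,11,12,13,14,15}
step 10: r0 <- (r0 + 1)               {6,7,8,9,10,11,12,13,14,15}
step 11: eval (r0 < (2 + (thread // 3))) {6,7,8,9,10,11,12,13,14,15}
step 12: r1 <- 2                      {9,10,11,12,13,14,15}
step 13: r0 <- (r0 + 1)               {9,10,11,12,13,14,15}
step 14: eval (r0 < (2 + (thread // 3))) {9,10,11,12,13,14,15}
step 15: r1 <- 2                      {12,13,14,15}
step 16: r0 <- (r0 + 1)               {12,13,14,15}
step 17: eval (r0 < (2 + (thread // 3))) {12,13,14,15}
step 18: r1 <- 2                      {15}
step 19: r0 <- (r0 + 1)               {15}
step 20: eval (r0 < (2 + (thread // 3))) {15}
step 21: r2 <- (0 * thread)           {0,1,2,3,4,5,6,7,8,9,10,11,12,13,14,15}
step 22: r0 <- max(10, thread)        {0,1,2,3,4,5,6,7,8,9,10,11,12,13,14,15}

Answer: 23 steps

r2: 0,0,0,0,0,0,0,0,0,0,0,0,0,0,0,0
r1: 2,2,2,2,2,2,2,2,2,2,2,2,2,2,2,2
r0: 10,10,10,10,10,10,10,10,10,10,10,11,12,13,14,15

steps = 23; useful = 233; efficiency = 233/368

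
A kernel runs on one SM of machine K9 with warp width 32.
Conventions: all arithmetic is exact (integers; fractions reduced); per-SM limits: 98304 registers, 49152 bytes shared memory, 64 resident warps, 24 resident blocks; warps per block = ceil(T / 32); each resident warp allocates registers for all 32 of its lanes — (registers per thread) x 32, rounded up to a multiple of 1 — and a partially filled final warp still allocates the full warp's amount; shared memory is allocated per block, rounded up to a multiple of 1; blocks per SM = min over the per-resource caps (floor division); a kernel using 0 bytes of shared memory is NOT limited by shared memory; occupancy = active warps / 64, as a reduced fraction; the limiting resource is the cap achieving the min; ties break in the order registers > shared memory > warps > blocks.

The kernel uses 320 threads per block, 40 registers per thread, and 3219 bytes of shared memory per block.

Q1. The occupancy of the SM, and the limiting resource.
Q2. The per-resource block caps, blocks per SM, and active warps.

Answer: occupancy 15/16, limited by warps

registers: 7 blocks
shared memory: 15 blocks
warps: 6 blocks
blocks: 24 blocks

Answer: 6 blocks, 60 active warps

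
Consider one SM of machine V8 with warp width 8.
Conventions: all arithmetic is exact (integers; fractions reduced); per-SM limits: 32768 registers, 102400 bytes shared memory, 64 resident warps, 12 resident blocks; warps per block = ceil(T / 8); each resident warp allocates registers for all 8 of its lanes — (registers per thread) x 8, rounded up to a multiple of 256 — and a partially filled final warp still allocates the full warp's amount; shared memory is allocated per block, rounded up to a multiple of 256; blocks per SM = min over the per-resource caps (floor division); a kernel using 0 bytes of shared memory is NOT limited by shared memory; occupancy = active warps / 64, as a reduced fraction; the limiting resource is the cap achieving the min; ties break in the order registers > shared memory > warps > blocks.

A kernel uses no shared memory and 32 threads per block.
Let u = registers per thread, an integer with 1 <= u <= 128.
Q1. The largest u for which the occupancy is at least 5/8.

Answer: u = 96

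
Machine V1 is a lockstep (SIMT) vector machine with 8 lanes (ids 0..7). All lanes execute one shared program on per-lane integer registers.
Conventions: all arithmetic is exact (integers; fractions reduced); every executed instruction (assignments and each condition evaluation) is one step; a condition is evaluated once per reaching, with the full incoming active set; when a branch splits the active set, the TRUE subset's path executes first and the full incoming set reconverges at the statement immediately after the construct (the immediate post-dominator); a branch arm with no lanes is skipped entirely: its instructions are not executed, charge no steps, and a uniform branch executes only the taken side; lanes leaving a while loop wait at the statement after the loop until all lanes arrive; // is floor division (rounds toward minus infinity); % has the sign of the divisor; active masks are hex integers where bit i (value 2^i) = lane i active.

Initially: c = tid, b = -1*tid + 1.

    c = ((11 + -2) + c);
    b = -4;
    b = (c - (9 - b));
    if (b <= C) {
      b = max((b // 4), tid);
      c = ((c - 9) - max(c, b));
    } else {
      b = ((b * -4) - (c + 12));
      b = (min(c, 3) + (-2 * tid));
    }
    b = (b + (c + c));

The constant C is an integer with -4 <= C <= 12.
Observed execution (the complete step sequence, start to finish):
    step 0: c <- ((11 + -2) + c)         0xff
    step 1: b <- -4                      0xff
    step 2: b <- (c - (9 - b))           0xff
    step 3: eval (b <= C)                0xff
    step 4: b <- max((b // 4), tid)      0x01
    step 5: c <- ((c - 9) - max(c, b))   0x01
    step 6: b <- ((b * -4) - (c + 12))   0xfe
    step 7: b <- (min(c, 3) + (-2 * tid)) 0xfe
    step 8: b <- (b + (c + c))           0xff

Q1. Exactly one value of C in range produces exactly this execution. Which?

Answer: C = -4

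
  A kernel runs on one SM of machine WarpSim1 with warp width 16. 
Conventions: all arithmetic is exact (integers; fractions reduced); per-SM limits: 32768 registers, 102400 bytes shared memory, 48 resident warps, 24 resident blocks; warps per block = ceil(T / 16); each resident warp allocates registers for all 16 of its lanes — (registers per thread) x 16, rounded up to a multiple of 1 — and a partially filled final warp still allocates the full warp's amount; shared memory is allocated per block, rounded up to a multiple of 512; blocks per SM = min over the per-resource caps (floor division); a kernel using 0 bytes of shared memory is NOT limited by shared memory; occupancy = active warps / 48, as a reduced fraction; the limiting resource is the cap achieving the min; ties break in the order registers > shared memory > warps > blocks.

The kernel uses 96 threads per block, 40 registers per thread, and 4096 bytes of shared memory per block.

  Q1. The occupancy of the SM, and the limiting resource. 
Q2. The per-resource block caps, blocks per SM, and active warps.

Answer: occupancy 1, limited by registers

registers: 8 blocks
shared memory: 25 blocks
warps: 8 blocks
blocks: 24 blocks

Answer: 8 blocks, 48 active warps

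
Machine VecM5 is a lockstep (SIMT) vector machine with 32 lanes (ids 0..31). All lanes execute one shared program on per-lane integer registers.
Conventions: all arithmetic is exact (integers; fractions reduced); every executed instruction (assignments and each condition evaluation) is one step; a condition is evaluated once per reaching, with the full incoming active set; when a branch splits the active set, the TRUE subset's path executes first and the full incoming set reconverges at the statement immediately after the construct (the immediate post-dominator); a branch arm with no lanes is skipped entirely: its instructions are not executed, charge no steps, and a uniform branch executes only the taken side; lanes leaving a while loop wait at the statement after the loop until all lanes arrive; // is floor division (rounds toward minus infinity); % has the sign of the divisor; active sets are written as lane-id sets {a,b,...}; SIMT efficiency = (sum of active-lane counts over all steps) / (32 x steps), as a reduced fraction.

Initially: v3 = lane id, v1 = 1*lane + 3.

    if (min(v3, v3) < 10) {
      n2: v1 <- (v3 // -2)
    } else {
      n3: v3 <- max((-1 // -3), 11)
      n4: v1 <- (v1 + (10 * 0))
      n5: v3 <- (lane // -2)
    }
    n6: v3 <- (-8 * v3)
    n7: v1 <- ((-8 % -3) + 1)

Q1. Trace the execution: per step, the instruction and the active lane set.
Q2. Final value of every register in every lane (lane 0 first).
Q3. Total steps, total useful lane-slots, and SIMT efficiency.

step 0: eval (min(v3, v3) < 10)      {0,1,2,3,4,5,6,7,8,9,10,11,12,13,14,15,16,17,18,19,20,21,22,23,24,25,26,27,28,29,30,31}
step 1: v1 <- (v3 // -2)             {0,1,2,3,4,5,6,7,8,9}
step 2: v3 <- max((-1 // -3), 11)    {10,11,12,13,14,15,16,17,18,19,20,21,22,23,24,25,26,27,28,29,30,31}
step 3: v1 <- (v1 + (10 * 0))        {10,11,12,13,14,15,16,17,18,19,20,21,22,23,24,25,26,27,28,29,30,31}
step 4: v3 <- (lane // -2)           {10,11,12,13,14,15,16,17,18,19,20,21,22,23,24,25,26,27,28,29,30,31}
step 5: v3 <- (-8 * v3)              {0,1,2,3,4,5,6,7,8,9,10,11,12,13,14,15,16,17,18,19,20,21,22,23,24,25,26,27,28,29,30,31}
step 6: v1 <- ((-8 % -3) + 1)        {0,1,2,3,4,5,6,7,8,9,10,11,12,13,14,15,16,17,18,19,20,21,22,23,24,25,26,27,28,29,30,31}

Answer: 7 steps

v3: 0,-8,-16,-24,-32,-40,-48,-56,-64,-72,40,48,48,56,56,64,64,72,72,80,80,88,88,96,96,104,104,112,112,120,120,128
v1: -1,-1,-1,-1,-1,-1,-1,-1,-1,-1,-1,-1,-1,-1,-1,-1,-1,-1,-1,-1,-1,-1,-1,-1,-1,-1,-1,-1,-1,-1,-1,-1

steps = 7; useful = 172; efficiency = 172/224 = 43/56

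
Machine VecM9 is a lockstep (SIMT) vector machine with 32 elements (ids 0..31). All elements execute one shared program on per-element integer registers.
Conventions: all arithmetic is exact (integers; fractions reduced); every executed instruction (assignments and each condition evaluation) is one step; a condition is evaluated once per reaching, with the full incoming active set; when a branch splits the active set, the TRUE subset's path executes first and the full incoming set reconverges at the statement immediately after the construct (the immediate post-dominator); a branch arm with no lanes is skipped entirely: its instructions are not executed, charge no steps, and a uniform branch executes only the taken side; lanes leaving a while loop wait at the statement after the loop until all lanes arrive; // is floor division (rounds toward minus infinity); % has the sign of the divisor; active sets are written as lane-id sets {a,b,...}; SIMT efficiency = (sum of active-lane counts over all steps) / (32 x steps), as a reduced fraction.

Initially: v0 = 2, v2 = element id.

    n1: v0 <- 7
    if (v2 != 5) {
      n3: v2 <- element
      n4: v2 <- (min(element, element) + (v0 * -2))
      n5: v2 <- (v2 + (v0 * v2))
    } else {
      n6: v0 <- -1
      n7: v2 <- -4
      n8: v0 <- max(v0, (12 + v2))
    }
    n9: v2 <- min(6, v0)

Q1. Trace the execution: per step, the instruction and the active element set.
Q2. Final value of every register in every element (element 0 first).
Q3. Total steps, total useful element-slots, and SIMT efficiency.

step 0: v0 <- 7                      {0,1,2,3,4,5,6,7,8,9,10,11,12,13,14,15,16,17,18,19,20,21,22,23,24,25,26,27,28,29,30,31}
step 1: eval (v2 != 5)               {0,1,2,3,4,5,6,7,8,9,10,11,12,13,14,15,16,17,18,19,20,21,22,23,24,25,26,27,28,29,30,31}
step 2: v2 <- element                {0,1,2,3,4,6,7,8,9,10,11,12,13,14,15,16,17,18,19,20,21,22,23,24,25,26,27,28,29,30,31}
step 3: v2 <- (min(element, element) + (v0 * -2)) {0,1,2,3,4,6,7,8,9,10,11,12,13,14,15,16,17,18,19,20,21,22,23,24,25,26,27,28,29,30,31}
step 4: v2 <- (v2 + (v0 * v2))       {0,1,2,3,4,6,7,8,9,10,11,12,13,14,15,16,17,18,19,20,21,22,23,24,25,26,27,28,29,30,31}
step 5: v0 <- -1                     {5}
step 6: v2 <- -4                     {5}
step 7: v0 <- max(v0, (12 + v2))     {5}
step 8: v2 <- min(6, v0)             {0,1,2,3,4,5,6,7,8,9,10,11,12,13,14,15,16,17,18,19,20,21,22,23,24,25,26,27,28,29,30,31}

Answer: 9 steps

v0: 7,7,7,7,7,8,7,7,7,7,7,7,7,7,7,7,7,7,7,7,7,7,7,7,7,7,7,7,7,7,7,7
v2: 6,6,6,6,6,6,6,6,6,6,6,6,6,6,6,6,6,6,6,6,6,6,6,6,6,6,6,6,6,6,6,6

steps = 9; useful = 192; efficiency = 192/288 = 2/3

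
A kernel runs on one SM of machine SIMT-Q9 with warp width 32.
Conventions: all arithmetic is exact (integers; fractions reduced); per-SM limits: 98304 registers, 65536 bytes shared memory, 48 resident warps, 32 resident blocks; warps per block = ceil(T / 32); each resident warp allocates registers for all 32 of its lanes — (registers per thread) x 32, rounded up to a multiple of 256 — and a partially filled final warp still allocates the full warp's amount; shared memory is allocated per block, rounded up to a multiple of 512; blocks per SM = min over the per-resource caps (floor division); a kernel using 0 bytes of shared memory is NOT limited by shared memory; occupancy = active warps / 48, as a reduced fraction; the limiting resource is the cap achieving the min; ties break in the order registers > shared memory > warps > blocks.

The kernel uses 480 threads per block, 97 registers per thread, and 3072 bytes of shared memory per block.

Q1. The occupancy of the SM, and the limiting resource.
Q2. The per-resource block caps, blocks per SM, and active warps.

Answer: occupancy 5/16, limited by registers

registers: 1 block
shared memory: 21 blocks
warps: 3 blocks
blocks: 32 blocks

Answer: 1 block, 15 active warps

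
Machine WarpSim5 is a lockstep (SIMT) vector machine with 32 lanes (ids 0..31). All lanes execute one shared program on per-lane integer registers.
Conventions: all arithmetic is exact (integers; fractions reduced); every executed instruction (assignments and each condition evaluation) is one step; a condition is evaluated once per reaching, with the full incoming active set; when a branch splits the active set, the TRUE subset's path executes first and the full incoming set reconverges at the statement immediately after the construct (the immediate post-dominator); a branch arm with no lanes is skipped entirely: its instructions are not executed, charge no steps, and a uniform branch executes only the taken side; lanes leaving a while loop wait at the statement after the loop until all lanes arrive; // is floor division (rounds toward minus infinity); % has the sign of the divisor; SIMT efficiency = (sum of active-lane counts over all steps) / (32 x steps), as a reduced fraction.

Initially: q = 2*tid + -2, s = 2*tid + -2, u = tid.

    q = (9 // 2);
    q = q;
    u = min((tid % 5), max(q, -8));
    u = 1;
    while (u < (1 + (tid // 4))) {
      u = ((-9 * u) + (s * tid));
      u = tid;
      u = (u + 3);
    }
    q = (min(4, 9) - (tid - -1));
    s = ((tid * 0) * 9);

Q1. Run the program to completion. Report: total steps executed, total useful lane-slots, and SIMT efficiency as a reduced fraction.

Answer: 11 steps, 336 useful, 21/22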